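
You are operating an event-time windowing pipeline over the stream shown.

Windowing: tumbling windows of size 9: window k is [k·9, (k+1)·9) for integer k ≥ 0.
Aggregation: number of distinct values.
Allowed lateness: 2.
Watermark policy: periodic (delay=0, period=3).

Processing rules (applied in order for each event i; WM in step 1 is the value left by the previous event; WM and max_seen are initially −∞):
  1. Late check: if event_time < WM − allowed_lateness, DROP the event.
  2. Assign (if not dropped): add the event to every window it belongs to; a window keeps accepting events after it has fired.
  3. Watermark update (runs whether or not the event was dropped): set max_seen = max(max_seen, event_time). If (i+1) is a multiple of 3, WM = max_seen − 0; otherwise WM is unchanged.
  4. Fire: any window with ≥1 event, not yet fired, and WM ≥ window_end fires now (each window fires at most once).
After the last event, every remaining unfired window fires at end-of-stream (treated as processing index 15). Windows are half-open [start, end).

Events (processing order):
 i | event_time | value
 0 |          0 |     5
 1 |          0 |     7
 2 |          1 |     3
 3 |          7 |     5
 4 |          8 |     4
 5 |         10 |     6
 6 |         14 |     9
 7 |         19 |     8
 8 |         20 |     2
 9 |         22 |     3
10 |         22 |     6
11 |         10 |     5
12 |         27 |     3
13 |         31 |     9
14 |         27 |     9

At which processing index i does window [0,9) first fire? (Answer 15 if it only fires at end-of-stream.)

5

i=0 t=0 v=5: → [0,9); WM=−∞
i=1 t=0 v=7: → [0,9); WM=−∞
i=2 t=1 v=3: → [0,9); WM=1
i=3 t=7 v=5: → [0,9); WM=1
i=4 t=8 v=4: → [0,9); WM=1
i=5 t=10 v=6: → [9,18); WM=10; [0,9) fires=4
i=6 t=14 v=9: → [9,18); WM=10
i=7 t=19 v=8: → [18,27); WM=10
i=8 t=20 v=2: → [18,27); WM=20; [9,18) fires=2
i=9 t=22 v=3: → [18,27); WM=20
i=10 t=22 v=6: → [18,27); WM=20
i=11 t=10 v=5: DROP (t<20-2); WM=22
i=12 t=27 v=3: → [27,36); WM=22
i=13 t=31 v=9: → [27,36); WM=22
i=14 t=27 v=9: → [27,36); WM=31; [18,27) fires=4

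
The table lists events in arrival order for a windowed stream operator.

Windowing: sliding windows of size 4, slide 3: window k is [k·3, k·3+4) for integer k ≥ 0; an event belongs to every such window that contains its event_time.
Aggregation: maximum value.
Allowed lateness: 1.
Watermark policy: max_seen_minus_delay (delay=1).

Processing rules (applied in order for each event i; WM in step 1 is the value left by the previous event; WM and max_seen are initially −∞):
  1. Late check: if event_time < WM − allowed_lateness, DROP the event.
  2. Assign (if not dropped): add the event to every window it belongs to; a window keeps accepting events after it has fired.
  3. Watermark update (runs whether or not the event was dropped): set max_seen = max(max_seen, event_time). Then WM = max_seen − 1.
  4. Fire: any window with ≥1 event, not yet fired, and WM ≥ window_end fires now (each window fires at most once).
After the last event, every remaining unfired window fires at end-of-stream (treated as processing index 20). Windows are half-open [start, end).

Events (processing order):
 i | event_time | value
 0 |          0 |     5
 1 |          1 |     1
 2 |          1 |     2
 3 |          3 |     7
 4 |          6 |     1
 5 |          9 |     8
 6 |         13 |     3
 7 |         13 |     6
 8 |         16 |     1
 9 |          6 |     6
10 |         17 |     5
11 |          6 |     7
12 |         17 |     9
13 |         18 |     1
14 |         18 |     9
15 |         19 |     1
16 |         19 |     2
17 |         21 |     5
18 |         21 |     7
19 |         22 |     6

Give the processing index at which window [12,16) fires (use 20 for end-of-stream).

i=0 t=0 v=5: → [0,4); WM=-1
i=1 t=1 v=1: → [0,4); WM=0
i=2 t=1 v=2: → [0,4); WM=0
i=3 t=3 v=7: → [3,7),[0,4); WM=2
i=4 t=6 v=1: → [6,10),[3,7); WM=5; [0,4) fires=7
i=5 t=9 v=8: → [9,13),[6,10); WM=8; [3,7) fires=7
i=6 t=13 v=3: → [12,16); WM=12; [6,10) fires=8
i=7 t=13 v=6: → [12,16); WM=12
i=8 t=16 v=1: → [15,19); WM=15; [9,13) fires=8
i=9 t=6 v=6: DROP (t<15-1); WM=15
i=10 t=17 v=5: → [15,19); WM=16; [12,16) fires=6
i=11 t=6 v=7: DROP (t<16-1); WM=16
i=12 t=17 v=9: → [15,19); WM=16
i=13 t=18 v=1: → [18,22),[15,19); WM=17
i=14 t=18 v=9: → [18,22),[15,19); WM=17
i=15 t=19 v=1: → [18,22); WM=18
i=16 t=19 v=2: → [18,22); WM=18
i=17 t=21 v=5: → [21,25),[18,22); WM=20; [15,19) fires=9
i=18 t=21 v=7: → [21,25),[18,22); WM=20
i=19 t=22 v=6: → [21,25); WM=21

10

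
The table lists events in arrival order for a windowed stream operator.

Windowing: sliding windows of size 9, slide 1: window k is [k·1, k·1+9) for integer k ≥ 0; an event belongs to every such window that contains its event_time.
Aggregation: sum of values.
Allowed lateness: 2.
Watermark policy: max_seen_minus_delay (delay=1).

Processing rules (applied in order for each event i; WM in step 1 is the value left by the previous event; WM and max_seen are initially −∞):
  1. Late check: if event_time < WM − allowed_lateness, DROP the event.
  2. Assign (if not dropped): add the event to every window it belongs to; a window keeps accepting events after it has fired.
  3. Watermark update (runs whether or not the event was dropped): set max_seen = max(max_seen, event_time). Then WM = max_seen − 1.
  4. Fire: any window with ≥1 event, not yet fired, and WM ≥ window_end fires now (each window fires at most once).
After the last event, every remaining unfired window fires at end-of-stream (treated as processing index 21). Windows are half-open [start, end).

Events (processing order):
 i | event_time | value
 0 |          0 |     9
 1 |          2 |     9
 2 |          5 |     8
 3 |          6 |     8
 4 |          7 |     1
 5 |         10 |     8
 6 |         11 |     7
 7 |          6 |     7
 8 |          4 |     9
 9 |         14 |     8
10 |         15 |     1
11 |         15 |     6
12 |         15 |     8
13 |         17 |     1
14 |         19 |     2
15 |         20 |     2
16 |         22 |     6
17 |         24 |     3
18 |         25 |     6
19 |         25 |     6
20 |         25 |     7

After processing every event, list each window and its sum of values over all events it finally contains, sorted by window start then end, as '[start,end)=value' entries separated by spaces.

i=0 t=0 v=9: → [0,9); WM=-1
i=1 t=2 v=9: → [2,11),[1,10),[0,9); WM=1
i=2 t=5 v=8: → [5,14),[4,13),[3,12),[2,11),[1,10),[0,9); WM=4
i=3 t=6 v=8: → [6,15),[5,14),[4,13),[3,12),[2,11),[1,10),[0,9); WM=5
i=4 t=7 v=1: → [7,16),[6,15),[5,14),[4,13),[3,12),[2,11),[1,10),[0,9); WM=6
i=5 t=10 v=8: → [10,19),[9,18),[8,17),[7,16),[6,15),[5,14),[4,13),[3,12),[2,11); WM=9; [0,9) fires=35
i=6 t=11 v=7: → [11,20),[10,19),[9,18),[8,17),[7,16),[6,15),[5,14),[4,13),[3,12); WM=10; [1,10) fires=26
i=7 t=6 v=7: DROP (t<10-2); WM=10
i=8 t=4 v=9: DROP (t<10-2); WM=10
i=9 t=14 v=8: → [14,23),[13,22),[12,21),[11,20),[10,19),[9,18),[8,17),[7,16),[6,15); WM=13; [2,11) fires=34 [3,12) fires=32 [4,13) fires=32
i=10 t=15 v=1: → [15,24),[14,23),[13,22),[12,21),[11,20),[10,19),[9,18),[8,17),[7,16); WM=14; [5,14) fires=32
i=11 t=15 v=6: → [15,24),[14,23),[13,22),[12,21),[11,20),[10,19),[9,18),[8,17),[7,16); WM=14
i=12 t=15 v=8: → [15,24),[14,23),[13,22),[12,21),[11,20),[10,19),[9,18),[8,17),[7,16); WM=14
i=13 t=17 v=1: → [17,26),[16,25),[15,24),[14,23),[13,22),[12,21),[11,20),[10,19),[9,18); WM=16; [6,15) fires=32 [7,16) fires=39
i=14 t=19 v=2: → [19,28),[18,27),[17,26),[16,25),[15,24),[14,23),[13,22),[12,21),[11,20); WM=18; [8,17) fires=38 [9,18) fires=39
i=15 t=20 v=2: → [20,29),[19,28),[18,27),[17,26),[16,25),[15,24),[14,23),[13,22),[12,21); WM=19; [10,19) fires=39
i=16 t=22 v=6: → [22,31),[21,30),[20,29),[19,28),[18,27),[17,26),[16,25),[15,24),[14,23); WM=21; [11,20) fires=33 [12,21) fires=28
i=17 t=24 v=3: → [24,33),[23,32),[22,31),[21,30),[20,29),[19,28),[18,27),[17,26),[16,25); WM=23; [13,22) fires=28 [14,23) fires=34
i=18 t=25 v=6: → [25,34),[24,33),[23,32),[22,31),[21,30),[20,29),[19,28),[18,27),[17,26); WM=24; [15,24) fires=26
i=19 t=25 v=6: → [25,34),[24,33),[23,32),[22,31),[21,30),[20,29),[19,28),[18,27),[17,26); WM=24
i=20 t=25 v=7: → [25,34),[24,33),[23,32),[22,31),[21,30),[20,29),[19,28),[18,27),[17,26); WM=24

[0,9)=35 [1,10)=26 [2,11)=34 [3,12)=32 [4,13)=32 [5,14)=32 [6,15)=32 [7,16)=39 [8,17)=38 [9,18)=39 [10,19)=39 [11,20)=33 [12,21)=28 [13,22)=28 [14,23)=34 [15,24)=26 [16,25)=14 [17,26)=33 [18,27)=32 [19,28)=32 [20,29)=30 [21,30)=28 [22,31)=28 [23,32)=22 [24,33)=22 [25,34)=19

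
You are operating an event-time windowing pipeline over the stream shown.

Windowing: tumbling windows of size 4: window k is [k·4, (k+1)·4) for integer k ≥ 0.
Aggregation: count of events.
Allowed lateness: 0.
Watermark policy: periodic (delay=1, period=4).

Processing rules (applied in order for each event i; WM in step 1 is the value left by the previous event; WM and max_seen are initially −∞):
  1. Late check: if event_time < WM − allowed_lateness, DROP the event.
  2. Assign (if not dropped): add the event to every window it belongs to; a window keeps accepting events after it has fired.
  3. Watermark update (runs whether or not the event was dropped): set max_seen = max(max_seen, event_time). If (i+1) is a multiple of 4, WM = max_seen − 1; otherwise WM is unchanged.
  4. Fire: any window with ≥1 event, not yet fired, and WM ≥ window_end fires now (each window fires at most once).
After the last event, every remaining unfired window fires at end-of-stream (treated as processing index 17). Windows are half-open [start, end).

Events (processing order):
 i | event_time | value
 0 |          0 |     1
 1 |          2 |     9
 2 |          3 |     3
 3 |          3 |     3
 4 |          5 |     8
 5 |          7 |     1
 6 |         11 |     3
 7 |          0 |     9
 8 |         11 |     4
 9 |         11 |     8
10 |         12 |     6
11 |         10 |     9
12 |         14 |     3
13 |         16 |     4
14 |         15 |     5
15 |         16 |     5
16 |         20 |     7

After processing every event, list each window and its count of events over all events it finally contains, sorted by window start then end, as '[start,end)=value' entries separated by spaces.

[0,4)=4 [4,8)=2 [8,12)=4 [12,16)=3 [16,20)=2 [20,24)=1

i=0 t=0 v=1: → [0,4); WM=−∞
i=1 t=2 v=9: → [0,4); WM=−∞
i=2 t=3 v=3: → [0,4); WM=−∞
i=3 t=3 v=3: → [0,4); WM=2
i=4 t=5 v=8: → [4,8); WM=2
i=5 t=7 v=1: → [4,8); WM=2
i=6 t=11 v=3: → [8,12); WM=2
i=7 t=0 v=9: DROP (t<2-0); WM=10; [0,4) fires=4 [4,8) fires=2
i=8 t=11 v=4: → [8,12); WM=10
i=9 t=11 v=8: → [8,12); WM=10
i=10 t=12 v=6: → [12,16); WM=10
i=11 t=10 v=9: → [8,12); WM=11
i=12 t=14 v=3: → [12,16); WM=11
i=13 t=16 v=4: → [16,20); WM=11
i=14 t=15 v=5: → [12,16); WM=11
i=15 t=16 v=5: → [16,20); WM=15; [8,12) fires=4
i=16 t=20 v=7: → [20,24); WM=15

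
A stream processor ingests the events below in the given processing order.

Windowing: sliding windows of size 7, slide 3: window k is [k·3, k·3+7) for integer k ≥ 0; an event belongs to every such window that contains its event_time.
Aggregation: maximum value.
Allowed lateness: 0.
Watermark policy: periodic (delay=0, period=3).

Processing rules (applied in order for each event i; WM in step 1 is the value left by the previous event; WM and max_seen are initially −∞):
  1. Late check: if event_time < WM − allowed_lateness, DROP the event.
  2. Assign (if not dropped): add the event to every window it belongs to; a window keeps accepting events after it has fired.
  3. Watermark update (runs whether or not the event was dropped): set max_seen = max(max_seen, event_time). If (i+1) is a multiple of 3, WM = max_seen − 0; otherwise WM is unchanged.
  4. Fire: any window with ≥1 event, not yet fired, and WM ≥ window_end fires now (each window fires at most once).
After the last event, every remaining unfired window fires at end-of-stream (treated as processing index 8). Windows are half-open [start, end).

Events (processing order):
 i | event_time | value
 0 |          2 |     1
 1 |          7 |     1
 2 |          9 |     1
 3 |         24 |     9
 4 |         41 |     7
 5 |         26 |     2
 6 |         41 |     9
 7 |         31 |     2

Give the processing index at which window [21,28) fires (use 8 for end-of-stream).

i=0 t=2 v=1: → [0,7); WM=−∞
i=1 t=7 v=1: → [6,13),[3,10); WM=−∞
i=2 t=9 v=1: → [9,16),[6,13),[3,10); WM=9; [0,7) fires=1
i=3 t=24 v=9: → [24,31),[21,28),[18,25); WM=9
i=4 t=41 v=7: → [39,46),[36,43); WM=9
i=5 t=26 v=2: → [24,31),[21,28); WM=41; [3,10) fires=1 [6,13) fires=1 [9,16) fires=1 [18,25) fires=9 [21,28) fires=9 [24,31) fires=9
i=6 t=41 v=9: → [39,46),[36,43); WM=41
i=7 t=31 v=2: DROP (t<41-0); WM=41

5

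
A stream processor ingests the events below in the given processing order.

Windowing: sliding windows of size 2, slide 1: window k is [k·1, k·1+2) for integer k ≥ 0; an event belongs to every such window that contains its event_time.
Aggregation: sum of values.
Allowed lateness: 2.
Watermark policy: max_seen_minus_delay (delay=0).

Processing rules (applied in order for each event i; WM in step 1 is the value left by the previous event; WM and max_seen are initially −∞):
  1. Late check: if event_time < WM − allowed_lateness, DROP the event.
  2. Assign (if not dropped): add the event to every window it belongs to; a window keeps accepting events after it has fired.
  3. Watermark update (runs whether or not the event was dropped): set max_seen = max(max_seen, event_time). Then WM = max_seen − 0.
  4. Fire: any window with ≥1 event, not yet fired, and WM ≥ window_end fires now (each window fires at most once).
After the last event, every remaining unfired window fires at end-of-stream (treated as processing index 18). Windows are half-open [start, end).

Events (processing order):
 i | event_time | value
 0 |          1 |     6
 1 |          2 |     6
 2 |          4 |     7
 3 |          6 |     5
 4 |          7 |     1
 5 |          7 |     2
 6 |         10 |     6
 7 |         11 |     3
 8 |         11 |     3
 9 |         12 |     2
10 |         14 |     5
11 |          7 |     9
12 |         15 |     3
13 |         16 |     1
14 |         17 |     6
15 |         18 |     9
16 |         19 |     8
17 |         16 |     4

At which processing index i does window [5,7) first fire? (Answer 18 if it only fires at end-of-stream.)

4

i=0 t=1 v=6: → [1,3),[0,2); WM=1
i=1 t=2 v=6: → [2,4),[1,3); WM=2; [0,2) fires=6
i=2 t=4 v=7: → [4,6),[3,5); WM=4; [1,3) fires=12 [2,4) fires=6
i=3 t=6 v=5: → [6,8),[5,7); WM=6; [3,5) fires=7 [4,6) fires=7
i=4 t=7 v=1: → [7,9),[6,8); WM=7; [5,7) fires=5
i=5 t=7 v=2: → [7,9),[6,8); WM=7
i=6 t=10 v=6: → [10,12),[9,11); WM=10; [6,8) fires=8 [7,9) fires=3
i=7 t=11 v=3: → [11,13),[10,12); WM=11; [9,11) fires=6
i=8 t=11 v=3: → [11,13),[10,12); WM=11
i=9 t=12 v=2: → [12,14),[11,13); WM=12; [10,12) fires=12
i=10 t=14 v=5: → [14,16),[13,15); WM=14; [11,13) fires=8 [12,14) fires=2
i=11 t=7 v=9: DROP (t<14-2); WM=14
i=12 t=15 v=3: → [15,17),[14,16); WM=15; [13,15) fires=5
i=13 t=16 v=1: → [16,18),[15,17); WM=16; [14,16) fires=8
i=14 t=17 v=6: → [17,19),[16,18); WM=17; [15,17) fires=4
i=15 t=18 v=9: → [18,20),[17,19); WM=18; [16,18) fires=7
i=16 t=19 v=8: → [19,21),[18,20); WM=19; [17,19) fires=15
i=17 t=16 v=4: DROP (t<19-2); WM=19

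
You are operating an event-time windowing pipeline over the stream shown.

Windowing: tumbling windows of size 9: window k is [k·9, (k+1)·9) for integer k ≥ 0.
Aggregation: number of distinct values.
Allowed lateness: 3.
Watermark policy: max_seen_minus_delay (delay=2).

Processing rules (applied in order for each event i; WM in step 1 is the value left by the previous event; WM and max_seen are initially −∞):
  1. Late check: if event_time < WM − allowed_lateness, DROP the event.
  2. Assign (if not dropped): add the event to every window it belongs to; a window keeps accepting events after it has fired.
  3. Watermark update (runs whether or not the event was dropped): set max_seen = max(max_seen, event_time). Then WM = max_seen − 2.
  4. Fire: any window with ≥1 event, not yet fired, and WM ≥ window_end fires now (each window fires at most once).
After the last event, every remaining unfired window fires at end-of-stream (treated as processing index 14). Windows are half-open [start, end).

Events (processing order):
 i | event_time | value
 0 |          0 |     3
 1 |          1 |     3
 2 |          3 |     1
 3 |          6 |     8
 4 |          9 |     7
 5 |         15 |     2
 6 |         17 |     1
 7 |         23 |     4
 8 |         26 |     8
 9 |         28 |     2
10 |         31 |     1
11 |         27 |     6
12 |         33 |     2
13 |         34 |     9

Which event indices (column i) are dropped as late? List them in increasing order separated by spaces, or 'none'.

none

i=0 t=0 v=3: → [0,9); WM=-2
i=1 t=1 v=3: → [0,9); WM=-1
i=2 t=3 v=1: → [0,9); WM=1
i=3 t=6 v=8: → [0,9); WM=4
i=4 t=9 v=7: → [9,18); WM=7
i=5 t=15 v=2: → [9,18); WM=13; [0,9) fires=3
i=6 t=17 v=1: → [9,18); WM=15
i=7 t=23 v=4: → [18,27); WM=21; [9,18) fires=3
i=8 t=26 v=8: → [18,27); WM=24
i=9 t=28 v=2: → [27,36); WM=26
i=10 t=31 v=1: → [27,36); WM=29; [18,27) fires=2
i=11 t=27 v=6: → [27,36); WM=29
i=12 t=33 v=2: → [27,36); WM=31
i=13 t=34 v=9: → [27,36); WM=32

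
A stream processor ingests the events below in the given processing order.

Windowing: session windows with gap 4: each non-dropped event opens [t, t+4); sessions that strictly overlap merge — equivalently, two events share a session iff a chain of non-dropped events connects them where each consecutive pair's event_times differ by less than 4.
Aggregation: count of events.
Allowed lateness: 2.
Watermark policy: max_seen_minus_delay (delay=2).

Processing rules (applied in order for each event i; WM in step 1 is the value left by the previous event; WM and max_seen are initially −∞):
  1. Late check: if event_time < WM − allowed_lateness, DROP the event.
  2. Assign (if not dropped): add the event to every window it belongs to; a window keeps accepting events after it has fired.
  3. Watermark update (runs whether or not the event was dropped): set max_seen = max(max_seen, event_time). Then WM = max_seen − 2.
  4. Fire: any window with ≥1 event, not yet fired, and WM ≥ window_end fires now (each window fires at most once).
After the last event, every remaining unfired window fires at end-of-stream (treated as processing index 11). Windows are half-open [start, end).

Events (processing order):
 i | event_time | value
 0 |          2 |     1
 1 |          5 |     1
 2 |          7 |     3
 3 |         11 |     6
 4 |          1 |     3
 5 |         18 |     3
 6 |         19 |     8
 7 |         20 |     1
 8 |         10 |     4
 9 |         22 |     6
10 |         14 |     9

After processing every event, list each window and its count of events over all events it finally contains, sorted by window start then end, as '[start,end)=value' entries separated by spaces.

[2,11)=3 [11,15)=1 [18,26)=4

i=0 t=2 v=1: → [2,6); WM=0
i=1 t=5 v=1: → [2,9); WM=3
i=2 t=7 v=3: → [2,11); WM=5
i=3 t=11 v=6: → [11,15); WM=9
i=4 t=1 v=3: DROP (t<9-2); WM=9
i=5 t=18 v=3: → [18,22); WM=16
i=6 t=19 v=8: → [18,23); WM=17
i=7 t=20 v=1: → [18,24); WM=18
i=8 t=10 v=4: DROP (t<18-2); WM=18
i=9 t=22 v=6: → [18,26); WM=20
i=10 t=14 v=9: DROP (t<20-2); WM=20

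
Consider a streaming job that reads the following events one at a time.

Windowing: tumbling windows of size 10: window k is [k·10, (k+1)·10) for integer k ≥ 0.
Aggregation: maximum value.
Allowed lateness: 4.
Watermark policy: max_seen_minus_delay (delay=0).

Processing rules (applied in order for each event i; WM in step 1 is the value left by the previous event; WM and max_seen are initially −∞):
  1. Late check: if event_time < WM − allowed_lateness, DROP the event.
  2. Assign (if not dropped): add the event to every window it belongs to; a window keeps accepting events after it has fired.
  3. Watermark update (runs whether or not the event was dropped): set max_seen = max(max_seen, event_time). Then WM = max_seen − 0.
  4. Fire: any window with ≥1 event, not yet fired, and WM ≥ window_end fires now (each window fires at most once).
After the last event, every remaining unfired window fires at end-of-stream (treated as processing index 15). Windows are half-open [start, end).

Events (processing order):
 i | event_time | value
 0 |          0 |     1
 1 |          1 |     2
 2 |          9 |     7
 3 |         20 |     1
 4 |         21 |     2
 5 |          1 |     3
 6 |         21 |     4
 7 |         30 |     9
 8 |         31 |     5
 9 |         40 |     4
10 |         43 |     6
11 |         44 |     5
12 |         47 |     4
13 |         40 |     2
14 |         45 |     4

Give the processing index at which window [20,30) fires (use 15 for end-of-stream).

7

i=0 t=0 v=1: → [0,10); WM=0
i=1 t=1 v=2: → [0,10); WM=1
i=2 t=9 v=7: → [0,10); WM=9
i=3 t=20 v=1: → [20,30); WM=20; [0,10) fires=7
i=4 t=21 v=2: → [20,30); WM=21
i=5 t=1 v=3: DROP (t<21-4); WM=21
i=6 t=21 v=4: → [20,30); WM=21
i=7 t=30 v=9: → [30,40); WM=30; [20,30) fires=4
i=8 t=31 v=5: → [30,40); WM=31
i=9 t=40 v=4: → [40,50); WM=40; [30,40) fires=9
i=10 t=43 v=6: → [40,50); WM=43
i=11 t=44 v=5: → [40,50); WM=44
i=12 t=47 v=4: → [40,50); WM=47
i=13 t=40 v=2: DROP (t<47-4); WM=47
i=14 t=45 v=4: → [40,50); WM=47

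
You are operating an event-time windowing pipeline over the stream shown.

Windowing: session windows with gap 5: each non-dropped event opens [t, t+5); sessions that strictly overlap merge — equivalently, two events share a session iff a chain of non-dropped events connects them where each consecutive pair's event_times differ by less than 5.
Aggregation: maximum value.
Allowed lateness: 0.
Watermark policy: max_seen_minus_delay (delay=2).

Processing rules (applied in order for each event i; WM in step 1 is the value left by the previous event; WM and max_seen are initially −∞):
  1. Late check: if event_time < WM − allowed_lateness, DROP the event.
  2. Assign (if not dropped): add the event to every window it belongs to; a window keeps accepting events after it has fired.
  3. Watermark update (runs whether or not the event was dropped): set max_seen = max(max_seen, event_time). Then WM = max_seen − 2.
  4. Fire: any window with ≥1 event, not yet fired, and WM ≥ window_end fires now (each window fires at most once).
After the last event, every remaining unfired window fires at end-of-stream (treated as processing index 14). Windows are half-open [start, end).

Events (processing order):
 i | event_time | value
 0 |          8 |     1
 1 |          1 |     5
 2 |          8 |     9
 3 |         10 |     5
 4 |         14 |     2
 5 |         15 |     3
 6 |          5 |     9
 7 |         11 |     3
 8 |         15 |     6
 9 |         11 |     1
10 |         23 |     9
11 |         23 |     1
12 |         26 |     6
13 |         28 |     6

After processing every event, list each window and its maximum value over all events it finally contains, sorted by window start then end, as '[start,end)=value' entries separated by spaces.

i=0 t=8 v=1: → [8,13); WM=6
i=1 t=1 v=5: DROP (t<6-0); WM=6
i=2 t=8 v=9: → [8,13); WM=6
i=3 t=10 v=5: → [8,15); WM=8
i=4 t=14 v=2: → [8,19); WM=12
i=5 t=15 v=3: → [8,20); WM=13
i=6 t=5 v=9: DROP (t<13-0); WM=13
i=7 t=11 v=3: DROP (t<13-0); WM=13
i=8 t=15 v=6: → [8,20); WM=13
i=9 t=11 v=1: DROP (t<13-0); WM=13
i=10 t=23 v=9: → [23,28); WM=21
i=11 t=23 v=1: → [23,28); WM=21
i=12 t=26 v=6: → [23,31); WM=24
i=13 t=28 v=6: → [23,33); WM=26

[8,20)=9 [23,33)=9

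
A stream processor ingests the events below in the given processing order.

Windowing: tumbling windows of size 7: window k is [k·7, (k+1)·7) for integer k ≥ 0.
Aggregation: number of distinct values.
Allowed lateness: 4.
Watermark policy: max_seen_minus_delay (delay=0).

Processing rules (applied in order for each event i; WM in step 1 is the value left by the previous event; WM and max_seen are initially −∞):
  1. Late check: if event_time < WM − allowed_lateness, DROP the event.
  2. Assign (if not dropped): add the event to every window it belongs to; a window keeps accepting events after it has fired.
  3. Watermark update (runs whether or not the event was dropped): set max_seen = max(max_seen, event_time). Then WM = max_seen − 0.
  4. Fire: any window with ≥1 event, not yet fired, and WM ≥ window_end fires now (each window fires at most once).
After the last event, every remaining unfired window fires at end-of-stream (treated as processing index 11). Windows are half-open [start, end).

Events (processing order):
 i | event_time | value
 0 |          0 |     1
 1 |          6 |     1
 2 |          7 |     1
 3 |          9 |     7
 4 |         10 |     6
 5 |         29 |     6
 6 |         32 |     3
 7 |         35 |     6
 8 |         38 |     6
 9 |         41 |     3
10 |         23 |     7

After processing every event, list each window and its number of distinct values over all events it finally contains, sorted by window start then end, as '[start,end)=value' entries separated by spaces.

i=0 t=0 v=1: → [0,7); WM=0
i=1 t=6 v=1: → [0,7); WM=6
i=2 t=7 v=1: → [7,14); WM=7; [0,7) fires=1
i=3 t=9 v=7: → [7,14); WM=9
i=4 t=10 v=6: → [7,14); WM=10
i=5 t=29 v=6: → [28,35); WM=29; [7,14) fires=3
i=6 t=32 v=3: → [28,35); WM=32
i=7 t=35 v=6: → [35,42); WM=35; [28,35) fires=2
i=8 t=38 v=6: → [35,42); WM=38
i=9 t=41 v=3: → [35,42); WM=41
i=10 t=23 v=7: DROP (t<41-4); WM=41

[0,7)=1 [7,14)=3 [28,35)=2 [35,42)=2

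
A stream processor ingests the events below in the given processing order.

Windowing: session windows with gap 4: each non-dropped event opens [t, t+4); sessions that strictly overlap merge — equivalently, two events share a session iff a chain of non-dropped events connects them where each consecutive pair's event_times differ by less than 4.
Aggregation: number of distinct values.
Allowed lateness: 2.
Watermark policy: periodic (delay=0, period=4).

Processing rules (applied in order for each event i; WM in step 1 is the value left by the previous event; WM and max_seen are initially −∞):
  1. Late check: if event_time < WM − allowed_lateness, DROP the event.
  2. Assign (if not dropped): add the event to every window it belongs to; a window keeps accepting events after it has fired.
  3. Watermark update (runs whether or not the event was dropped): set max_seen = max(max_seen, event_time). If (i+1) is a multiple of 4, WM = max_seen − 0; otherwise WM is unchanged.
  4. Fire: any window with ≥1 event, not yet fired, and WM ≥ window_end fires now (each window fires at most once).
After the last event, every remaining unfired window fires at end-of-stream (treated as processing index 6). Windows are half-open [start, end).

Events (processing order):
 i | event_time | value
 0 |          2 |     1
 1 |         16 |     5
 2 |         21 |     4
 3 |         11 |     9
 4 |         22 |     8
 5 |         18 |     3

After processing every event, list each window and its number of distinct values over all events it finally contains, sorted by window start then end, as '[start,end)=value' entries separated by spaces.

i=0 t=2 v=1: → [2,6); WM=−∞
i=1 t=16 v=5: → [16,20); WM=−∞
i=2 t=21 v=4: → [21,25); WM=−∞
i=3 t=11 v=9: → [11,15); WM=21
i=4 t=22 v=8: → [21,26); WM=21
i=5 t=18 v=3: DROP (t<21-2); WM=21

[2,6)=1 [11,15)=1 [16,20)=1 [21,26)=2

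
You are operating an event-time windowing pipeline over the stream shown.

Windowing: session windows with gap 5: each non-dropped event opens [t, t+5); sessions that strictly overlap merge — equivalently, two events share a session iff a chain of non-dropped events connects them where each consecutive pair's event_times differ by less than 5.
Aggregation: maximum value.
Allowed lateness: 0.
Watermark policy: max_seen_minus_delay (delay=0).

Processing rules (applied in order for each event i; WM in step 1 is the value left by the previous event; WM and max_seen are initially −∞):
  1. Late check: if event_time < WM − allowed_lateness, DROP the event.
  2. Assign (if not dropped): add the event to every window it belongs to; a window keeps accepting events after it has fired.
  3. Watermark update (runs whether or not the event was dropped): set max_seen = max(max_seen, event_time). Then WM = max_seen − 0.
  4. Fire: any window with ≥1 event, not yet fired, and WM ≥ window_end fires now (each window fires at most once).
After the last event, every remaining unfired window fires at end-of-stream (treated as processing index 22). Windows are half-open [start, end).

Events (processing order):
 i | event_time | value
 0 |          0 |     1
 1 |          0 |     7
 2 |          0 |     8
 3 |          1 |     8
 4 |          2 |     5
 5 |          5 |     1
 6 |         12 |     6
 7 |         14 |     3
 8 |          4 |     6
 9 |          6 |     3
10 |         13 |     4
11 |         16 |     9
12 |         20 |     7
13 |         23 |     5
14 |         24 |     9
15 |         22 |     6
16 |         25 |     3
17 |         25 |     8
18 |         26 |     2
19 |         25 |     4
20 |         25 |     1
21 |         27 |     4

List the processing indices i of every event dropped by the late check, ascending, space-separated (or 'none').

8 9 10 15 19 20

i=0 t=0 v=1: → [0,5); WM=0
i=1 t=0 v=7: → [0,5); WM=0
i=2 t=0 v=8: → [0,5); WM=0
i=3 t=1 v=8: → [0,6); WM=1
i=4 t=2 v=5: → [0,7); WM=2
i=5 t=5 v=1: → [0,10); WM=5
i=6 t=12 v=6: → [12,17); WM=12
i=7 t=14 v=3: → [12,19); WM=14
i=8 t=4 v=6: DROP (t<14-0); WM=14
i=9 t=6 v=3: DROP (t<14-0); WM=14
i=10 t=13 v=4: DROP (t<14-0); WM=14
i=11 t=16 v=9: → [12,21); WM=16
i=12 t=20 v=7: → [12,25); WM=20
i=13 t=23 v=5: → [12,28); WM=23
i=14 t=24 v=9: → [12,29); WM=24
i=15 t=22 v=6: DROP (t<24-0); WM=24
i=16 t=25 v=3: → [12,30); WM=25
i=17 t=25 v=8: → [12,30); WM=25
i=18 t=26 v=2: → [12,31); WM=26
i=19 t=25 v=4: DROP (t<26-0); WM=26
i=20 t=25 v=1: DROP (t<26-0); WM=26
i=21 t=27 v=4: → [12,32); WM=27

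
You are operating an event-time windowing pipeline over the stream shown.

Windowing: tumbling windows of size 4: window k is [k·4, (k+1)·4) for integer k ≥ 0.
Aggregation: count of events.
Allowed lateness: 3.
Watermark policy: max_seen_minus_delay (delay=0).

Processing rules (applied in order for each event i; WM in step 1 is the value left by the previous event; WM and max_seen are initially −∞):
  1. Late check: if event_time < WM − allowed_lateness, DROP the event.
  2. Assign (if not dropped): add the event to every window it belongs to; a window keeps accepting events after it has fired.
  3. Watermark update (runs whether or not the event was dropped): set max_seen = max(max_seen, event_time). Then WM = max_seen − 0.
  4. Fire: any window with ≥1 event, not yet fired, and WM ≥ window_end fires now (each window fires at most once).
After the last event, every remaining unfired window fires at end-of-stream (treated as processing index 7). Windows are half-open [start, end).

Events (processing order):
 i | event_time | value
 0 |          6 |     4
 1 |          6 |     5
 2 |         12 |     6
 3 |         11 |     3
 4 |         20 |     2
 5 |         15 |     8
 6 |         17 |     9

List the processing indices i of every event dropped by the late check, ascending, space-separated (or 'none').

5

i=0 t=6 v=4: → [4,8); WM=6
i=1 t=6 v=5: → [4,8); WM=6
i=2 t=12 v=6: → [12,16); WM=12; [4,8) fires=2
i=3 t=11 v=3: → [8,12); WM=12; [8,12) fires=1
i=4 t=20 v=2: → [20,24); WM=20; [12,16) fires=1
i=5 t=15 v=8: DROP (t<20-3); WM=20
i=6 t=17 v=9: → [16,20); WM=20; [16,20) fires=1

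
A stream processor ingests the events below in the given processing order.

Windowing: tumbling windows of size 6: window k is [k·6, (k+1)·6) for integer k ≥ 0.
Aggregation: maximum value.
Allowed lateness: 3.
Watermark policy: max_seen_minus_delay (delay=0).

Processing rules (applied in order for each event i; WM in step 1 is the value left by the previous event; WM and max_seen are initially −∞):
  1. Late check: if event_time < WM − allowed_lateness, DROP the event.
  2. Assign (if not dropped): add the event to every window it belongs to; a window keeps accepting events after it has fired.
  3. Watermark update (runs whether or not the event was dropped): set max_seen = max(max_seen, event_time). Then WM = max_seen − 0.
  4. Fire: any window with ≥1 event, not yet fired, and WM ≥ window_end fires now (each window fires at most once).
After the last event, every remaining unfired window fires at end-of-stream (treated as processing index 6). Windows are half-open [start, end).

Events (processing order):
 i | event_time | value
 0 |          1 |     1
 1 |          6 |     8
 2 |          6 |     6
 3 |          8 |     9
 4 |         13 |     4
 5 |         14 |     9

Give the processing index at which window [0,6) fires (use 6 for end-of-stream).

1

i=0 t=1 v=1: → [0,6); WM=1
i=1 t=6 v=8: → [6,12); WM=6; [0,6) fires=1
i=2 t=6 v=6: → [6,12); WM=6
i=3 t=8 v=9: → [6,12); WM=8
i=4 t=13 v=4: → [12,18); WM=13; [6,12) fires=9
i=5 t=14 v=9: → [12,18); WM=14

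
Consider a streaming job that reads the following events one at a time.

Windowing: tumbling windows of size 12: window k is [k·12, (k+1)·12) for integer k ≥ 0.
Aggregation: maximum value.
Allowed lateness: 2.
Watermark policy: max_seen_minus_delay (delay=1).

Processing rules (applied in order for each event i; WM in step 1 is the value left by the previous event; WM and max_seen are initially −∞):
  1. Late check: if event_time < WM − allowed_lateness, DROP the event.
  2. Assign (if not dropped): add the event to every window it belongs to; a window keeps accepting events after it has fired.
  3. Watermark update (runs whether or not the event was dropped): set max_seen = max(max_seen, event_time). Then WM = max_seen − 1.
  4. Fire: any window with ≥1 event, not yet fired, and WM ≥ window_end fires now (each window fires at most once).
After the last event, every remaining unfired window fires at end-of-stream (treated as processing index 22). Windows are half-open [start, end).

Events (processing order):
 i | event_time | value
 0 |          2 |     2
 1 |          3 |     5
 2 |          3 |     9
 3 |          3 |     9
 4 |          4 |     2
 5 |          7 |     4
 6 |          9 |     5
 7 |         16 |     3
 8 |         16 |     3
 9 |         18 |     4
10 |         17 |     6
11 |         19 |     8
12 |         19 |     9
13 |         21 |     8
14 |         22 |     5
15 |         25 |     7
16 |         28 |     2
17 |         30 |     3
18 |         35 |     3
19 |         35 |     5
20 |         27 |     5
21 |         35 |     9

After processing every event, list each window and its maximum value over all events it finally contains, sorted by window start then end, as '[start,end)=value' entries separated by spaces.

i=0 t=2 v=2: → [0,12); WM=1
i=1 t=3 v=5: → [0,12); WM=2
i=2 t=3 v=9: → [0,12); WM=2
i=3 t=3 v=9: → [0,12); WM=2
i=4 t=4 v=2: → [0,12); WM=3
i=5 t=7 v=4: → [0,12); WM=6
i=6 t=9 v=5: → [0,12); WM=8
i=7 t=16 v=3: → [12,24); WM=15; [0,12) fires=9
i=8 t=16 v=3: → [12,24); WM=15
i=9 t=18 v=4: → [12,24); WM=17
i=10 t=17 v=6: → [12,24); WM=17
i=11 t=19 v=8: → [12,24); WM=18
i=12 t=19 v=9: → [12,24); WM=18
i=13 t=21 v=8: → [12,24); WM=20
i=14 t=22 v=5: → [12,24); WM=21
i=15 t=25 v=7: → [24,36); WM=24; [12,24) fires=9
i=16 t=28 v=2: → [24,36); WM=27
i=17 t=30 v=3: → [24,36); WM=29
i=18 t=35 v=3: → [24,36); WM=34
i=19 t=35 v=5: → [24,36); WM=34
i=20 t=27 v=5: DROP (t<34-2); WM=34
i=21 t=35 v=9: → [24,36); WM=34

[0,12)=9 [12,24)=9 [24,36)=9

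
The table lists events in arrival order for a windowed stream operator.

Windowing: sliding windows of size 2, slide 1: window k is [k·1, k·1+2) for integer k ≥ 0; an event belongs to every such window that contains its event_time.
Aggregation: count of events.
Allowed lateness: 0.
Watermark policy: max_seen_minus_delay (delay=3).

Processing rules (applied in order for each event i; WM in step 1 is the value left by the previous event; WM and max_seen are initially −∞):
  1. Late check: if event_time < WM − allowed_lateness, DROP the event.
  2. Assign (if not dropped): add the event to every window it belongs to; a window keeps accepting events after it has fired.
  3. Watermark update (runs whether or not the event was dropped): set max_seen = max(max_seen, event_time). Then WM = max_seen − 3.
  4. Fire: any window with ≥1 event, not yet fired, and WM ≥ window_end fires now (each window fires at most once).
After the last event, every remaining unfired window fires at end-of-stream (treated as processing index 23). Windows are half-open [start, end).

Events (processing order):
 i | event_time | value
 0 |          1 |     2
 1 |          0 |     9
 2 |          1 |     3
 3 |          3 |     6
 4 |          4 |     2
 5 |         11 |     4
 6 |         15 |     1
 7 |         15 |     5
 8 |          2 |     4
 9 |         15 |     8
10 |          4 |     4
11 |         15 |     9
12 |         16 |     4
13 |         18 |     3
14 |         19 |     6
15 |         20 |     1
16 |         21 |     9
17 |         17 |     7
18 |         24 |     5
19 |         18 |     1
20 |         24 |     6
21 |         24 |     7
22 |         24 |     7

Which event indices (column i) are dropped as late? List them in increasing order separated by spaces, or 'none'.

i=0 t=1 v=2: → [1,3),[0,2); WM=-2
i=1 t=0 v=9: → [0,2); WM=-2
i=2 t=1 v=3: → [1,3),[0,2); WM=-2
i=3 t=3 v=6: → [3,5),[2,4); WM=0
i=4 t=4 v=2: → [4,6),[3,5); WM=1
i=5 t=11 v=4: → [11,13),[10,12); WM=8; [0,2) fires=3 [1,3) fires=2 [2,4) fires=1 [3,5) fires=2 [4,6) fires=1
i=6 t=15 v=1: → [15,17),[14,16); WM=12; [10,12) fires=1
i=7 t=15 v=5: → [15,17),[14,16); WM=12
i=8 t=2 v=4: DROP (t<12-0); WM=12
i=9 t=15 v=8: → [15,17),[14,16); WM=12
i=10 t=4 v=4: DROP (t<12-0); WM=12
i=11 t=15 v=9: → [15,17),[14,16); WM=12
i=12 t=16 v=4: → [16,18),[15,17); WM=13; [11,13) fires=1
i=13 t=18 v=3: → [18,20),[17,19); WM=15
i=14 t=19 v=6: → [19,21),[18,20); WM=16; [14,16) fires=4
i=15 t=20 v=1: → [20,22),[19,21); WM=17; [15,17) fires=5
i=16 t=21 v=9: → [21,23),[20,22); WM=18; [16,18) fires=1
i=17 t=17 v=7: DROP (t<18-0); WM=18
i=18 t=24 v=5: → [24,26),[23,25); WM=21; [17,19) fires=1 [18,20) fires=2 [19,21) fires=2
i=19 t=18 v=1: DROP (t<21-0); WM=21
i=20 t=24 v=6: → [24,26),[23,25); WM=21
i=21 t=24 v=7: → [24,26),[23,25); WM=21
i=22 t=24 v=7: → [24,26),[23,25); WM=21

8 10 17 19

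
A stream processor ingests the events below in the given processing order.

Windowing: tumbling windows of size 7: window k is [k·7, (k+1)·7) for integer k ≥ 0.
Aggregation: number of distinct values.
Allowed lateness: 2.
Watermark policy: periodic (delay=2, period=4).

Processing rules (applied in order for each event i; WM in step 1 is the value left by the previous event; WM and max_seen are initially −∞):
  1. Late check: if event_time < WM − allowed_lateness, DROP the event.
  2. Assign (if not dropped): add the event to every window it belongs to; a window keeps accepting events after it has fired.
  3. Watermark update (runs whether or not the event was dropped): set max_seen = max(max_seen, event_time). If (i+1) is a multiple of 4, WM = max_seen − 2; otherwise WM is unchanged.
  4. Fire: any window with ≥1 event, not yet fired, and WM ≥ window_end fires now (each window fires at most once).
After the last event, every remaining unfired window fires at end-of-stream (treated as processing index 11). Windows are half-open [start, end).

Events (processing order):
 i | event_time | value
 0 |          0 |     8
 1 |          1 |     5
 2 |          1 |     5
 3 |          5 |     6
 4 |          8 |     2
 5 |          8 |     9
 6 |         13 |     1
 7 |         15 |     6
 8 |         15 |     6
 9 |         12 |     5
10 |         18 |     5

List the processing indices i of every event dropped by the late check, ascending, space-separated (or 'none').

i=0 t=0 v=8: → [0,7); WM=−∞
i=1 t=1 v=5: → [0,7); WM=−∞
i=2 t=1 v=5: → [0,7); WM=−∞
i=3 t=5 v=6: → [0,7); WM=3
i=4 t=8 v=2: → [7,14); WM=3
i=5 t=8 v=9: → [7,14); WM=3
i=6 t=13 v=1: → [7,14); WM=3
i=7 t=15 v=6: → [14,21); WM=13; [0,7) fires=3
i=8 t=15 v=6: → [14,21); WM=13
i=9 t=12 v=5: → [7,14); WM=13
i=10 t=18 v=5: → [14,21); WM=13

none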